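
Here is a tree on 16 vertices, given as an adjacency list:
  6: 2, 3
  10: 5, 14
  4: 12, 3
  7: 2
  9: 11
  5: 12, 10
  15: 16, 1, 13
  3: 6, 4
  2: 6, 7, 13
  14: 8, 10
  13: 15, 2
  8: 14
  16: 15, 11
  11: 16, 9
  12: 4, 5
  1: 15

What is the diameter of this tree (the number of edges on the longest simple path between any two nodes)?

13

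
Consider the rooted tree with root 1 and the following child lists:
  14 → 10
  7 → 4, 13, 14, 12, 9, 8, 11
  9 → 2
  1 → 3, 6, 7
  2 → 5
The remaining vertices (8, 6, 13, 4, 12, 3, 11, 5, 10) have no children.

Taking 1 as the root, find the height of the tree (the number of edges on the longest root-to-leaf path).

4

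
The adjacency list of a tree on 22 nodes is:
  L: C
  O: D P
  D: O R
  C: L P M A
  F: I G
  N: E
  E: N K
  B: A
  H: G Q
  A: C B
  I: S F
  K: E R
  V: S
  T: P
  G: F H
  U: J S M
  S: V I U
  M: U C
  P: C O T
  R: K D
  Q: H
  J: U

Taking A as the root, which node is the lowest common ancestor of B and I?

B's ancestor chain is B, A and I's is I, S, U, M, C, A; they first meet at A.

A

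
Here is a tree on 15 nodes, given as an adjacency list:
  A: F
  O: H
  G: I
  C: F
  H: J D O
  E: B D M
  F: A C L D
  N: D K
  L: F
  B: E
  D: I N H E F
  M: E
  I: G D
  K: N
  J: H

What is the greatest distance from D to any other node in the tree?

A farthest node from D is A (G, C, K, L, O, M, J, B also at distance 2).
The path D-F-A has 2 edges.

2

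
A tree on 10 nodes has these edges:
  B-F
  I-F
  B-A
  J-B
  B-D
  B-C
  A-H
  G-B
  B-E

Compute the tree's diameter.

4

BFS from I reaches H last, at distance 4; BFS from H confirms no node is farther.
Path: I–F–B–A–H.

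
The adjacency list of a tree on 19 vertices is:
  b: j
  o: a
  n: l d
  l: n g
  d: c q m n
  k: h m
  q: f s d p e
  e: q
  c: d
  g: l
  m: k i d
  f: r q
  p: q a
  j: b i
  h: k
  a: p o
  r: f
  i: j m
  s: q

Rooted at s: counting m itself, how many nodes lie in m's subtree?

6

Descendants of m (including itself): m, k, i, h, j, b. That's 6.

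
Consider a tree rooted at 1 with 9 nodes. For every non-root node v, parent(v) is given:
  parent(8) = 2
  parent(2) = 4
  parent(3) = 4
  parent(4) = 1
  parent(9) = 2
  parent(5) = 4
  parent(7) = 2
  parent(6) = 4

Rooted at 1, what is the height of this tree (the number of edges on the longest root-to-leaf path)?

3

A deepest node is 8, reached by 1 – 4 – 2 – 8.
That path has 3 edges, so the height is 3.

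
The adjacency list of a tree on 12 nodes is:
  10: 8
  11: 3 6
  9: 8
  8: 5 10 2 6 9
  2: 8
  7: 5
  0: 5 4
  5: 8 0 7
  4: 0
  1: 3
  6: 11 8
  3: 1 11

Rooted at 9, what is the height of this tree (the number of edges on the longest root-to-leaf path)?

A deepest node is 1, reached by 9 – 8 – 6 – 11 – 3 – 1.
That path has 5 edges, so the height is 5.

5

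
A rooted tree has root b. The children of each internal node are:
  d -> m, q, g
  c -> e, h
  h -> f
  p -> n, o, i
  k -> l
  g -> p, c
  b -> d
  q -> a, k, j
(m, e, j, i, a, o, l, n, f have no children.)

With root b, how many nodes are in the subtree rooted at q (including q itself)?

5

The subtree rooted at q contains: q, k, a, j, l — 5 nodes.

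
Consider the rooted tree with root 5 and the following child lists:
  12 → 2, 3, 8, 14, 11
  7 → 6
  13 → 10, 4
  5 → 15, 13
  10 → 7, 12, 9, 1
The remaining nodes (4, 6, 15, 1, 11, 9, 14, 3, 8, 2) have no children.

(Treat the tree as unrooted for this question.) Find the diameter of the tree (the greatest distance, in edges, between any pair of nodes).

5

Starting from 15, a farthest node is 6 at distance 5.
One longest path: 15-5-13-10-7-6.
So the diameter is 5.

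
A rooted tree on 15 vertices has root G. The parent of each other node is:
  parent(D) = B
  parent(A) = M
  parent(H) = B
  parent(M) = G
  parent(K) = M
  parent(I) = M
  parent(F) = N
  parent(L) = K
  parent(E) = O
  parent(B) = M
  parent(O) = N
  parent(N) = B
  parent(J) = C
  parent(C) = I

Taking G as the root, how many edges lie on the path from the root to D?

3

Climbing from D to the root: D → B → M → G. That's 3 steps.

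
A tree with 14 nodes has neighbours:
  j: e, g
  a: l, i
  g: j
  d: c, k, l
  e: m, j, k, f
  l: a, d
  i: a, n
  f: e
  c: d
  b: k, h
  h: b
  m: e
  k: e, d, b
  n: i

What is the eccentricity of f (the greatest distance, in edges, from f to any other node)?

A farthest node from f is n.
The path f–e–k–d–l–a–i–n has 7 edges.

7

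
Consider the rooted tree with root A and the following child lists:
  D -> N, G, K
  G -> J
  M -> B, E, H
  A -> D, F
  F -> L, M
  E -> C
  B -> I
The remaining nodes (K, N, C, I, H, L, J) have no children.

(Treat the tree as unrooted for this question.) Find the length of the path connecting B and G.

The path is B - M - F - A - D - G, which has 5 edges.

5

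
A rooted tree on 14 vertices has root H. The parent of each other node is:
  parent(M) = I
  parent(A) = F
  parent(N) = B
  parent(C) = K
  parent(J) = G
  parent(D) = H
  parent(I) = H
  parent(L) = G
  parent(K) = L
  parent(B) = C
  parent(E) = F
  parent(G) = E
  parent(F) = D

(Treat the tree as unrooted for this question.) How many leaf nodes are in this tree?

4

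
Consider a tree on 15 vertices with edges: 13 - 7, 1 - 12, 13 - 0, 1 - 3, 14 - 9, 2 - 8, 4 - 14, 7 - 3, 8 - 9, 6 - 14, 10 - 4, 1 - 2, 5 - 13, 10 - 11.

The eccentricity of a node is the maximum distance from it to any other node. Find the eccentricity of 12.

8

The node farthest from 12 is 11, via 12-1-2-8-9-14-4-10-11 — 8 edges.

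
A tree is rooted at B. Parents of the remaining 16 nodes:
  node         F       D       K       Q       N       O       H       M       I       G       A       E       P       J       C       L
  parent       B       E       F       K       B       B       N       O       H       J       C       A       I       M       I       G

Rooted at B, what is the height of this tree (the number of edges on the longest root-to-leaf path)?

7

The longest root-to-leaf path is B–N–H–I–C–A–E–D (7 edges).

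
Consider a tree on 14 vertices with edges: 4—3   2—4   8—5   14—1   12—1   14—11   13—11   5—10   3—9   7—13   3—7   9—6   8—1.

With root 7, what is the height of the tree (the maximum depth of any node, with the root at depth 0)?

10 sits deepest: 7 – 13 – 11 – 14 – 1 – 8 – 5 – 10 — 7 edges from the root.

7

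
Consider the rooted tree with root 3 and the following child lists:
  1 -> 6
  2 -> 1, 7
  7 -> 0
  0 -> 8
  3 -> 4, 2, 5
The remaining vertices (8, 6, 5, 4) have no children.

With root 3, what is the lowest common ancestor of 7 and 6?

Ancestors of 7 (toward the root): 7, 2, 3.
Ancestors of 6: 6, 1, 2, 3.
The deepest node appearing in both lists is 2.

2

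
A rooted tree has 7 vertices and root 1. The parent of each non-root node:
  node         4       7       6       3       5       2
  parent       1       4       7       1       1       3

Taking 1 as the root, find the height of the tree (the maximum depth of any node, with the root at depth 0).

3

6 sits deepest: 1-4-7-6 — 3 edges from the root.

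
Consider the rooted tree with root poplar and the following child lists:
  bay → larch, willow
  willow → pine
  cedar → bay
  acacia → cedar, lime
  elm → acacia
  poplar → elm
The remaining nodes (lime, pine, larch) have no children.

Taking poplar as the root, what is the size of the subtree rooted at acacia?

Descendants of acacia (including itself): acacia, cedar, lime, bay, willow, larch, pine. That's 7.

7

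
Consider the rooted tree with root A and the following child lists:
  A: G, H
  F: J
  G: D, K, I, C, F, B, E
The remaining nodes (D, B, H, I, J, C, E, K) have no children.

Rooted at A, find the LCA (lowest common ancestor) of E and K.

G

E's ancestor chain is E, G, A and K's is K, G, A; they first meet at G.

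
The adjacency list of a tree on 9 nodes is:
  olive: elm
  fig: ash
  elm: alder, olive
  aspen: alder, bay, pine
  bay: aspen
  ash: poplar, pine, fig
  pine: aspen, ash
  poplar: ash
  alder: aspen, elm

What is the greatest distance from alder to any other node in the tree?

The node farthest from alder is poplar (fig also at distance 4), via alder-aspen-pine-ash-poplar — 4 edges.

4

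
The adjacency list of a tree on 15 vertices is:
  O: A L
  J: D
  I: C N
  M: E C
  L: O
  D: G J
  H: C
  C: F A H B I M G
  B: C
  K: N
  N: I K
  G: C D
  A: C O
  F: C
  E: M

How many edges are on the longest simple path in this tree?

6

Starting from K, a farthest node is L at distance 6.
One longest path: K - N - I - C - A - O - L.
So the diameter is 6.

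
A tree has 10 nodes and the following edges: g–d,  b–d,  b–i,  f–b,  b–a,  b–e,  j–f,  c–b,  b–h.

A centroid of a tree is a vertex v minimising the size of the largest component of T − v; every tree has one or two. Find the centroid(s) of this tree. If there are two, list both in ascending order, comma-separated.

b

If b is removed the pieces have sizes 2, 2, 1, 1, 1, 1, 1, all ≤ ⌊10/2⌋ = 5.
No neighbour of b does as well, so b is the unique centroid.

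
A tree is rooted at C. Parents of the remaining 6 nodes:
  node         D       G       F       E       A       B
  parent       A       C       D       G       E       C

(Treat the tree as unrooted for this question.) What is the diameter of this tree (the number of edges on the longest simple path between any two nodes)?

6

A longest path is B - C - G - E - A - D - F, with 6 edges.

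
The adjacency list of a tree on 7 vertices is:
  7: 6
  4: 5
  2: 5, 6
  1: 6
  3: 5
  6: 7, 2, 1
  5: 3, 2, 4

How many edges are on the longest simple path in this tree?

BFS from 1 reaches 4 last, at distance 4; BFS from 4 confirms no node is farther.
Path: 1–6–2–5–4.

4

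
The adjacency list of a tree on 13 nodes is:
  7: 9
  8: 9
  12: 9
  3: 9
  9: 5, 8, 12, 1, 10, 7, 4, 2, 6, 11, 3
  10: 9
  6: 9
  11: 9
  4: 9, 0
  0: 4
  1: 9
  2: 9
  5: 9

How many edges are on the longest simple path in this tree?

3

A longest path is 0 - 4 - 9 - 6, with 3 edges.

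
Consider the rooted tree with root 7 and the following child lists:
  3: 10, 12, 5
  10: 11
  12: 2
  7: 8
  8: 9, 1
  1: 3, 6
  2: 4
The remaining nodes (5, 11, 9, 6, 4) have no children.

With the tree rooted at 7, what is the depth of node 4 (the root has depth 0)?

6

Climbing from 4 to the root: 4 – 2 – 12 – 3 – 1 – 8 – 7. That's 6 steps.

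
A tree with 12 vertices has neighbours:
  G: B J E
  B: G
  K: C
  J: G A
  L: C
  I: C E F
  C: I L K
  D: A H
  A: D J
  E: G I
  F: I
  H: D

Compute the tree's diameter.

8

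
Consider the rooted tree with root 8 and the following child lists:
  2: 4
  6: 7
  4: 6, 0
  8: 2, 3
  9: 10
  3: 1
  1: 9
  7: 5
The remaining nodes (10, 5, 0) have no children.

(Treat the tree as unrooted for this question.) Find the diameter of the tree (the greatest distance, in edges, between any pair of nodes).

9

Starting from 10, a farthest node is 5 at distance 9.
One longest path: 10-9-1-3-8-2-4-6-7-5.
So the diameter is 9.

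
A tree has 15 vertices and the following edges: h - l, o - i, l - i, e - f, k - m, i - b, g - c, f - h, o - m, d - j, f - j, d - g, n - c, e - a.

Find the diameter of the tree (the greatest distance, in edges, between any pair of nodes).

A longest path is n-c-g-d-j-f-h-l-i-o-m-k, with 11 edges.

11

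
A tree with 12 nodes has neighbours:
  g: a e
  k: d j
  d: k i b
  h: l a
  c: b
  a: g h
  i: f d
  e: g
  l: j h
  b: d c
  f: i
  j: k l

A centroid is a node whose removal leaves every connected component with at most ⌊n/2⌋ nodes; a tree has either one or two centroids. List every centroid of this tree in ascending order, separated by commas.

j, k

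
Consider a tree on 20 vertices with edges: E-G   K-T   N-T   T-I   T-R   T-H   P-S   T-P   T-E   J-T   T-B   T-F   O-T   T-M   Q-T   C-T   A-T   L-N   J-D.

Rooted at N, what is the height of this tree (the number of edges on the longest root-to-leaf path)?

3

A deepest node is D, reached by N–T–J–D.
That path has 3 edges, so the height is 3.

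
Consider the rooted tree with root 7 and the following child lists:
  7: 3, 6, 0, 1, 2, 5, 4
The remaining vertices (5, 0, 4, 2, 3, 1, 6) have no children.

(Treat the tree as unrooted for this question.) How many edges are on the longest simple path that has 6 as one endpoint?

The node farthest from 6 is 0 (3, 5, 1, 2, 4 also at distance 2), via 6 – 7 – 0 — 2 edges.

2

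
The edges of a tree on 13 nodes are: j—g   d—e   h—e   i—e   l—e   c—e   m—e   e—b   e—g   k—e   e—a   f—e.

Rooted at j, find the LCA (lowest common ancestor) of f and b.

e

f's ancestor chain is f, e, g, j and b's is b, e, g, j; they first meet at e.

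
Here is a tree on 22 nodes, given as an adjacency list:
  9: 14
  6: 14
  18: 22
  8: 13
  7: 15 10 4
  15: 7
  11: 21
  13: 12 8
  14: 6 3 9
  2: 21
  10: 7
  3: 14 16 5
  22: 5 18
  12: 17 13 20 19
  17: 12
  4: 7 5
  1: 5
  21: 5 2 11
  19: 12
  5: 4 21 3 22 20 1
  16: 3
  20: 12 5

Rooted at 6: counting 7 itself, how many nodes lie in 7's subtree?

3

Descendants of 7 (including itself): 7, 15, 10. That's 3.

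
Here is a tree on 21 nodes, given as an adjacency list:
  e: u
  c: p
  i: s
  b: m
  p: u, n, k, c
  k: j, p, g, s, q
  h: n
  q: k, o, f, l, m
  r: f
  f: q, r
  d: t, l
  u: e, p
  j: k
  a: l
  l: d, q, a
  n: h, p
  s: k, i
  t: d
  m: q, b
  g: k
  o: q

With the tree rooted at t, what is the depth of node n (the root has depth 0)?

Climbing from n to the root: n → p → k → q → l → d → t. That's 6 steps.

6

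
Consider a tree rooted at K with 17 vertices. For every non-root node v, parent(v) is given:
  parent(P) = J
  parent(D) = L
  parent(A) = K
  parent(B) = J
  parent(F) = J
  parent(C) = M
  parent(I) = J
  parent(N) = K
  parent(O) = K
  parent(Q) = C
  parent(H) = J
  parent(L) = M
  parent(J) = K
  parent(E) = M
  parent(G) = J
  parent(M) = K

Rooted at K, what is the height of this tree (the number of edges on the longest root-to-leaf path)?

A deepest node is Q, reached by K – M – C – Q.
That path has 3 edges, so the height is 3.

3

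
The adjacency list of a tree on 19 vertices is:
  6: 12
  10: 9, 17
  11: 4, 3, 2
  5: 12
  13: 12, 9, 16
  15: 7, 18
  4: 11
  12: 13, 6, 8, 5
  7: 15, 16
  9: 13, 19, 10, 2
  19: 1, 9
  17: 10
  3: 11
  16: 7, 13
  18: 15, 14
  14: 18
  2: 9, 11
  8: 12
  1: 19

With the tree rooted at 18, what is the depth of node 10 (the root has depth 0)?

Path from 18 to 10: 18–15–7–16–13–9–10, which has 6 edges.

6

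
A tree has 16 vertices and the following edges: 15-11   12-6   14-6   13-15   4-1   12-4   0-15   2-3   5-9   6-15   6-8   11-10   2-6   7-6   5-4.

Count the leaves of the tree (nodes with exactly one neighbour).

Degree-1 nodes: 0, 1, 3, 7, 8, 9, 10, 13, 14 — 9 of them.

9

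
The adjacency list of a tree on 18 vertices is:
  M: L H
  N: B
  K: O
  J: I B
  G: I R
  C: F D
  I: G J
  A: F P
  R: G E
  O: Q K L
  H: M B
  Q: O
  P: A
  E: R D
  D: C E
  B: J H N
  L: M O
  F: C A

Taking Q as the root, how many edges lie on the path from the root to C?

12

Path from Q to C: Q → O → L → M → H → B → J → I → G → R → E → D → C, which has 12 edges.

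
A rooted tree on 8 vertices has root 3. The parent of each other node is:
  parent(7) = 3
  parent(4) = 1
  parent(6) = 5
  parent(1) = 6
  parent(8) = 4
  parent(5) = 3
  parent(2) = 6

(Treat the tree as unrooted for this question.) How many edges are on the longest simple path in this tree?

6

BFS from 7 reaches 8 last, at distance 6; BFS from 8 confirms no node is farther.
Path: 7–3–5–6–1–4–8.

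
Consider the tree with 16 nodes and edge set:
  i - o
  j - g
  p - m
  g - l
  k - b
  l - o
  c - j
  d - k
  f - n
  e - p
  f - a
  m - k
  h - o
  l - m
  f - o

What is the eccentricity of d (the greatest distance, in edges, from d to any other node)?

6

The node farthest from d is c (n, a also at distance 6), via d – k – m – l – g – j – c — 6 edges.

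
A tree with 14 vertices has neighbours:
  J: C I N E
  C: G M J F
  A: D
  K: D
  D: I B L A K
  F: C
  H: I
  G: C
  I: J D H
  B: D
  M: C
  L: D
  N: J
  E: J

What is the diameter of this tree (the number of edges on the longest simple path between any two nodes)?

BFS from A reaches G last, at distance 5; BFS from G confirms no node is farther.
Path: A–D–I–J–C–G.

5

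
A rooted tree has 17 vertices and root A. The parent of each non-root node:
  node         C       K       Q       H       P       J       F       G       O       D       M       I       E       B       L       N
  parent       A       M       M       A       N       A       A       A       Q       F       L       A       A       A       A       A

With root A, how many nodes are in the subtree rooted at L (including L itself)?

L's subtree: {L, M, K, Q, O}, size 5.

5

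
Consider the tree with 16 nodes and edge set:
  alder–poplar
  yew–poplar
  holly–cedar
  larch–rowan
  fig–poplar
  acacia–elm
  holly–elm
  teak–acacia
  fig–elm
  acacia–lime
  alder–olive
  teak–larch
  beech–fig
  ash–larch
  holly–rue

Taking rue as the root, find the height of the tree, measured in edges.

The longest root-to-leaf path is rue–holly–elm–acacia–teak–larch–ash (6 edges).

6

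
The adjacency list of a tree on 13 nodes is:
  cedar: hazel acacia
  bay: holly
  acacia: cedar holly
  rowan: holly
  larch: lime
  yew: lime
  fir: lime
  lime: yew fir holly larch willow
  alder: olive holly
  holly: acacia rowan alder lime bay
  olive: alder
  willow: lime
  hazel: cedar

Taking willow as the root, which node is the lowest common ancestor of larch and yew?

lime

Ancestors of larch (toward the root): larch, lime, willow.
Ancestors of yew: yew, lime, willow.
The deepest node appearing in both lists is lime.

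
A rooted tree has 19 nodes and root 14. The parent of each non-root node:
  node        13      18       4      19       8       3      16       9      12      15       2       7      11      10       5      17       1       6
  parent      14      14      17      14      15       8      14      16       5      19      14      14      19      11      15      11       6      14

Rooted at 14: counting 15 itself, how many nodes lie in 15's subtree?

5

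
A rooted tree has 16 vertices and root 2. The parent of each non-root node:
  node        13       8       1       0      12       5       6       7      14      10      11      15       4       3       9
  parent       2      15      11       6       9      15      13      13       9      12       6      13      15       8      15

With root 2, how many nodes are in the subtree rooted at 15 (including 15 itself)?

9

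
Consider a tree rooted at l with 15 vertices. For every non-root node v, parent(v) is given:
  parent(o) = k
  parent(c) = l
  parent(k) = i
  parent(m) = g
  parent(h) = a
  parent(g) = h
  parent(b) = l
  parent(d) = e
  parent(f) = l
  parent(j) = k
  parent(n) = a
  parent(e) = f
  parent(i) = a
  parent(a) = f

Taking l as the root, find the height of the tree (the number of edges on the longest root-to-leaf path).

5

A deepest node is m, reached by l-f-a-h-g-m.
That path has 5 edges, so the height is 5.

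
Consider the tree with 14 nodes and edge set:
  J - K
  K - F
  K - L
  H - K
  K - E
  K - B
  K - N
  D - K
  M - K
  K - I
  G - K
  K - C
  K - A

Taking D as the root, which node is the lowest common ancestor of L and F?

K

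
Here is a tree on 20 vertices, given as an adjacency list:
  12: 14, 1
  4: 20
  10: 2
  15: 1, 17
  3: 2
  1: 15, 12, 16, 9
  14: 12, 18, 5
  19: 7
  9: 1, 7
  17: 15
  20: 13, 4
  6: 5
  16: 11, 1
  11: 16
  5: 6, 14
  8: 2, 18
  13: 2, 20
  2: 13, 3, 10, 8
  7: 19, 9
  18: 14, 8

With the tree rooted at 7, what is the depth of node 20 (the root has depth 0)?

7 – 9 – 1 – 12 – 14 – 18 – 8 – 2 – 13 – 20 — 9 edges.

9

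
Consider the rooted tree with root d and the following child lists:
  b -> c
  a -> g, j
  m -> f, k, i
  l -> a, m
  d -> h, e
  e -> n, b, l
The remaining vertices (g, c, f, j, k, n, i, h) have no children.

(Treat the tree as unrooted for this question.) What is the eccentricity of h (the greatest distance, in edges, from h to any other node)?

A farthest node from h is f (j, g, k, i also at distance 5).
The path h–d–e–l–m–f has 5 edges.

5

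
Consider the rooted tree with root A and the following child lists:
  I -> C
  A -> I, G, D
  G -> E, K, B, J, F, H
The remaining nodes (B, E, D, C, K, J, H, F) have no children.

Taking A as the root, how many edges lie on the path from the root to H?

A–G–H — 2 edges.

2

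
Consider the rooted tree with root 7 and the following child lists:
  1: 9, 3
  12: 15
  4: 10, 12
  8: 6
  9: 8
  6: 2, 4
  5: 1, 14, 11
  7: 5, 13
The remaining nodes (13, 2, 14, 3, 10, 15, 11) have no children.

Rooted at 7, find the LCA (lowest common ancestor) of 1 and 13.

7

Path 1→root: 1 5 7; path 13→root: 13 7.
First common node: 7.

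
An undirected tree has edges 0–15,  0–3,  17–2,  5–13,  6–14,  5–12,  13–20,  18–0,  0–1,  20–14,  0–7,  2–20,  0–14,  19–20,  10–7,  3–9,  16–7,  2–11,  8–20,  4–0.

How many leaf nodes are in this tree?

The leaves are 1, 4, 6, 8, 9, 10, 11, 12, 15, 16, 17, 18, 19.
That is 13 leaves.

13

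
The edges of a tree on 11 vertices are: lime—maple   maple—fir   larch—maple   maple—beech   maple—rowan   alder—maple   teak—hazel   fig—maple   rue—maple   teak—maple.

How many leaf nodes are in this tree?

The leaves are alder, beech, fig, fir, hazel, larch, lime, rowan, rue.
That is 9 leaves.

9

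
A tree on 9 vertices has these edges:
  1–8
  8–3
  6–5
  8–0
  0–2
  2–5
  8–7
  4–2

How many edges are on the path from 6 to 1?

5

6–5–2–0–8–1: 5 edges.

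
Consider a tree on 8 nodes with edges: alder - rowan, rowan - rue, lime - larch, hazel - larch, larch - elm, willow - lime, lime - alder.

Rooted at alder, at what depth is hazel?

Climbing from hazel to the root: hazel–larch–lime–alder. That's 3 steps.

3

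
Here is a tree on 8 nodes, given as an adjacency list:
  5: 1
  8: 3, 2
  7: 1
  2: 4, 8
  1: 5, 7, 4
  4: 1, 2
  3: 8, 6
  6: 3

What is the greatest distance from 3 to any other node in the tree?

5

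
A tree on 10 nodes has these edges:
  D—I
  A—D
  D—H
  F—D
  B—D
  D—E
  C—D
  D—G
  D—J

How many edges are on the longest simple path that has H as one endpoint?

Distances from H peak at 2, attained at G (F, C, J, I, B, E, A also at distance 2).
H–D–G

2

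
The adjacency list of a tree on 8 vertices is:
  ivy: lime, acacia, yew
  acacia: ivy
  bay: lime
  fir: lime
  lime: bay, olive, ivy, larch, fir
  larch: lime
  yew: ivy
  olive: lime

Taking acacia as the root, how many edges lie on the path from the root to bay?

Climbing from bay to the root: bay → lime → ivy → acacia. That's 3 steps.

3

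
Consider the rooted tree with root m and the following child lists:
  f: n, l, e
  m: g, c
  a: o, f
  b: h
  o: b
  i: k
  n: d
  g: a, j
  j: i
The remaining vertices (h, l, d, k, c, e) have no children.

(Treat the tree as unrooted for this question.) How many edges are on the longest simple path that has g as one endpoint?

4

Distances from g peak at 4, attained at h (d also at distance 4).
g–a–o–b–h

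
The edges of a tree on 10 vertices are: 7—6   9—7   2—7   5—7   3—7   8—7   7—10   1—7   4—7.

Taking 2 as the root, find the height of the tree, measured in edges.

2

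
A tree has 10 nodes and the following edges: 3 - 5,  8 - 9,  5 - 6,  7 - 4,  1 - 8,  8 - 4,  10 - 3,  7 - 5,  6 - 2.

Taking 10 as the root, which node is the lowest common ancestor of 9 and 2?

9's ancestor chain is 9, 8, 4, 7, 5, 3, 10 and 2's is 2, 6, 5, 3, 10; they first meet at 5.

5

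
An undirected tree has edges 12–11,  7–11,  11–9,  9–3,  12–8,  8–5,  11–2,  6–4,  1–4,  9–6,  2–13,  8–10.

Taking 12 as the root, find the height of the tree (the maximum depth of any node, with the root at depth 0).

A deepest node is 1, reached by 12-11-9-6-4-1.
That path has 5 edges, so the height is 5.

5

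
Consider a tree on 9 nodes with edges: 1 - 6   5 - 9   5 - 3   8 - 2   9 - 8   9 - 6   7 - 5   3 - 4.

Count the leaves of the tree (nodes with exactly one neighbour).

Exactly 4 nodes have a single neighbour: 1, 2, 4, 7.

4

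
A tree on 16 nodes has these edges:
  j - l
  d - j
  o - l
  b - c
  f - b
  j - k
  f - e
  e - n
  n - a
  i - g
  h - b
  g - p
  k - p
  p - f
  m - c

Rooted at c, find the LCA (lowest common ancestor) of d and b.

d's ancestor chain is d, j, k, p, f, b, c and b's is b, c; they first meet at b.

b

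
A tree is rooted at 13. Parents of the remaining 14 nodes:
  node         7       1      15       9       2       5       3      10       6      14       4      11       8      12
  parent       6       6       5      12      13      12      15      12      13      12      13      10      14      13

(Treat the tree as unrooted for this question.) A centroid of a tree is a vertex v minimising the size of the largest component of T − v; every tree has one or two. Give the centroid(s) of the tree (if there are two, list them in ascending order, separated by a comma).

12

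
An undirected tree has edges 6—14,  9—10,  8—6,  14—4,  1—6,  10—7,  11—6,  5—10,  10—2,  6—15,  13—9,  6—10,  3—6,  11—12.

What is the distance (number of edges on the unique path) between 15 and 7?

3

15–6–10–7: 3 edges.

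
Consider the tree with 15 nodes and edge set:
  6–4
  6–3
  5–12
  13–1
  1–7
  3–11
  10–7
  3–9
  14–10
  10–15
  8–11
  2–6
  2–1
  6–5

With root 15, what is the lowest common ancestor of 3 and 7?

7

3's ancestor chain is 3, 6, 2, 1, 7, 10, 15 and 7's is 7, 10, 15; they first meet at 7.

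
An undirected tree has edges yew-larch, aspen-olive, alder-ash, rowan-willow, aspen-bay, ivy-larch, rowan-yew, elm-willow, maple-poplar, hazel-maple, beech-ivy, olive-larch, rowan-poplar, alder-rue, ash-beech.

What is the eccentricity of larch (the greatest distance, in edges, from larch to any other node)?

The node farthest from larch is hazel (rue also at distance 5), via larch – yew – rowan – poplar – maple – hazel — 5 edges.

5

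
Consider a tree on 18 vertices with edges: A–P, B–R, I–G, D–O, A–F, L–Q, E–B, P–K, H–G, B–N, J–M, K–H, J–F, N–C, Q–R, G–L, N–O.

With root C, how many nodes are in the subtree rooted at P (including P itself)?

5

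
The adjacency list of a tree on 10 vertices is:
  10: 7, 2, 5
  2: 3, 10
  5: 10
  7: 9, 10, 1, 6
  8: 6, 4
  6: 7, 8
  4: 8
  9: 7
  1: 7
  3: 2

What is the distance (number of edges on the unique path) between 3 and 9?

3 – 2 – 10 – 7 – 9: 4 edges.

4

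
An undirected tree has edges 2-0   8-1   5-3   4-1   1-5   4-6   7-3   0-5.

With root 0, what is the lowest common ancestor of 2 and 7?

0

2's ancestor chain is 2, 0 and 7's is 7, 3, 5, 0; they first meet at 0.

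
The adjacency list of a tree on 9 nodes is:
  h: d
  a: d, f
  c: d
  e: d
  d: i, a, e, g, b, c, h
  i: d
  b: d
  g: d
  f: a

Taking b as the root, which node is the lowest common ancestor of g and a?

d

Path g→root: g d b; path a→root: a d b.
First common node: d.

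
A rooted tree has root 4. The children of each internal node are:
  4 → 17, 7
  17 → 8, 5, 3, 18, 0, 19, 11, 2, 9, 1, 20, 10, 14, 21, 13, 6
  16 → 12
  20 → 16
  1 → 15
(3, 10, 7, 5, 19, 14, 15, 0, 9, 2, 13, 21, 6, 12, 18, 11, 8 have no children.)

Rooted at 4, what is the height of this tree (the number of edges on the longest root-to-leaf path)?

4

12 sits deepest: 4 – 17 – 20 – 16 – 12 — 4 edges from the root.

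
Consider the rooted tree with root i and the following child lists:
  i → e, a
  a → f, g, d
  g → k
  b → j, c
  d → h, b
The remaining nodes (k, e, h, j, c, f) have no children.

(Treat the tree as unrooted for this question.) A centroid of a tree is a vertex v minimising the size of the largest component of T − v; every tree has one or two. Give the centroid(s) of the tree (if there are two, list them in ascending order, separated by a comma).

Delete a: the remaining components have sizes 5, 2, 2, 1. Max 5 ≤ 5, so a is a centroid.
No neighbour of a does as well, so a is the unique centroid.

a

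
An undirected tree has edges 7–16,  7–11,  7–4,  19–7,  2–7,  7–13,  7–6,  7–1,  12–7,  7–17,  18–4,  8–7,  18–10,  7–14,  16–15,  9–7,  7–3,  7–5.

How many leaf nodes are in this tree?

Degree-1 nodes: 1, 2, 3, 5, 6, 8, 9, 10, 11, 12, 13, 14, 15, 17, 19 — 15 of them.

15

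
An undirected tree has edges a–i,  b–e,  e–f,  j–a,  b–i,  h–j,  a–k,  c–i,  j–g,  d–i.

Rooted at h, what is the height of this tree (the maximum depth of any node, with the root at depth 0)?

f sits deepest: h-j-a-i-b-e-f — 6 edges from the root.

6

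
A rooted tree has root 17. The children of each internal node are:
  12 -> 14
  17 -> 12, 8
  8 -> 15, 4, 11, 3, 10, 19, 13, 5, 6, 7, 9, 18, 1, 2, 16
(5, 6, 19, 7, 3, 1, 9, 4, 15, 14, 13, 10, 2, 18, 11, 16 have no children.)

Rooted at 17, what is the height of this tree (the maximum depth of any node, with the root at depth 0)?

2

The longest root-to-leaf path is 17-8-10 (2 edges).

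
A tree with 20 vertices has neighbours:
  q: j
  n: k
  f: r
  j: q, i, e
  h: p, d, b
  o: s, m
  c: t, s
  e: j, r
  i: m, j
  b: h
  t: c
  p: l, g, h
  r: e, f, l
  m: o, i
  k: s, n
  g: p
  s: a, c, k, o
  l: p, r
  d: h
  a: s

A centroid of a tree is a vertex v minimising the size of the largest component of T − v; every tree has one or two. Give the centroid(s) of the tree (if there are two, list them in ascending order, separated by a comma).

j

Removing j splits the tree into components of sizes 9, 9, 1; the largest is 9 ≤ ⌊20/2⌋ = 10.
No neighbour of j does as well, so j is the unique centroid.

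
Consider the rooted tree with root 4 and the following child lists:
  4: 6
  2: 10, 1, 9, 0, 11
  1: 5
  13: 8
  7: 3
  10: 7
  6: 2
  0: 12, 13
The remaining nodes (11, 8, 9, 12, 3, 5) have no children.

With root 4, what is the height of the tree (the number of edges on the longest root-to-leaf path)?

5

The longest root-to-leaf path is 4–6–2–10–7–3 (5 edges).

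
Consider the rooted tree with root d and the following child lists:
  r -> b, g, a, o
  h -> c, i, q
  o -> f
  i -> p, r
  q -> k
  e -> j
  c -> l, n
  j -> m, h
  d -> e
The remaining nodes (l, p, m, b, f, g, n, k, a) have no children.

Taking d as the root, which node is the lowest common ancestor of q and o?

q's ancestor chain is q, h, j, e, d and o's is o, r, i, h, j, e, d; they first meet at h.

h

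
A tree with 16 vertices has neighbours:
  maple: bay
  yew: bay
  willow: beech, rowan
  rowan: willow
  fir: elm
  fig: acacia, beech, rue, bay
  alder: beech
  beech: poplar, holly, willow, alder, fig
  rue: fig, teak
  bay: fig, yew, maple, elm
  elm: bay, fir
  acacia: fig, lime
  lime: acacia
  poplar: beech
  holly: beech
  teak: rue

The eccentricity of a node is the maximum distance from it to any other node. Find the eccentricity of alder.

A farthest node from alder is fir.
The path alder – beech – fig – bay – elm – fir has 5 edges.

5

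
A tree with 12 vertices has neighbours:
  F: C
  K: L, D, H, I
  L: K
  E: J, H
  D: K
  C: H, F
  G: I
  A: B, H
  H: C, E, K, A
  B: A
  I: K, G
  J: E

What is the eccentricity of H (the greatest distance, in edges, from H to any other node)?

3

The node farthest from H is G, via H – K – I – G — 3 edges.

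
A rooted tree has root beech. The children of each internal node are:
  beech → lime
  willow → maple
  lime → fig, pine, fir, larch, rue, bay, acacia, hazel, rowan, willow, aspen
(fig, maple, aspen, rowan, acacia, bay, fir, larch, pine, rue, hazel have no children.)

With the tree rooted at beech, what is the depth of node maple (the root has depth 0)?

3

Path from beech to maple: beech – lime – willow – maple, which has 3 edges.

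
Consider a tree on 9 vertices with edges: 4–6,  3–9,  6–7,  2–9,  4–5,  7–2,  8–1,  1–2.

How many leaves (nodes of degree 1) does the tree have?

3

Exactly 3 nodes have a single neighbour: 3, 5, 8.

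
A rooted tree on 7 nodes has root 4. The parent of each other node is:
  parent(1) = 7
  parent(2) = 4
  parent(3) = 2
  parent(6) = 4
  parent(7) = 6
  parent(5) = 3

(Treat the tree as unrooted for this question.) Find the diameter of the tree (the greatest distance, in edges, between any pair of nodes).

6

A longest path is 5 – 3 – 2 – 4 – 6 – 7 – 1, with 6 edges.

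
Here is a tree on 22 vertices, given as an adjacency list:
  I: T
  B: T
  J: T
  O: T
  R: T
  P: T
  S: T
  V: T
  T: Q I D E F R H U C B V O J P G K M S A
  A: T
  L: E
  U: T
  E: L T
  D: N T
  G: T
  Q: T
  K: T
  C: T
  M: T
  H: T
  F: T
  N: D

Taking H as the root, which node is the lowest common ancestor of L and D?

Ancestors of L (toward the root): L, E, T, H.
Ancestors of D: D, T, H.
The deepest node appearing in both lists is T.

T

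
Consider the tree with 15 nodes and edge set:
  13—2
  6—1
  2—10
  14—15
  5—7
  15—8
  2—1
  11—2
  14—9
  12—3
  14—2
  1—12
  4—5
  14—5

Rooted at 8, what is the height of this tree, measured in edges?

6

3 sits deepest: 8–15–14–2–1–12–3 — 6 edges from the root.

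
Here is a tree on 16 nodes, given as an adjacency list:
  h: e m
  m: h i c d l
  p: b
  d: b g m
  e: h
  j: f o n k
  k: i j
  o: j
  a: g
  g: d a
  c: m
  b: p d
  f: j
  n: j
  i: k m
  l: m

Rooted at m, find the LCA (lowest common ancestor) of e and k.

m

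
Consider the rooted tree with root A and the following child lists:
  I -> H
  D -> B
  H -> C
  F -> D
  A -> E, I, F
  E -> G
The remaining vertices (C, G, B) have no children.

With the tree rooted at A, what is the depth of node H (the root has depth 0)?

2

Path from A to H: A → I → H, which has 2 edges.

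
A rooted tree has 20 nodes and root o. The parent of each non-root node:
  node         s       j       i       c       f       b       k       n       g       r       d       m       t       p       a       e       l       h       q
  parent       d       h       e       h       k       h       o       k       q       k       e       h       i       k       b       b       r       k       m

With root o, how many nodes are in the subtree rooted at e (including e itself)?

Descendants of e (including itself): e, d, i, s, t. That's 5.

5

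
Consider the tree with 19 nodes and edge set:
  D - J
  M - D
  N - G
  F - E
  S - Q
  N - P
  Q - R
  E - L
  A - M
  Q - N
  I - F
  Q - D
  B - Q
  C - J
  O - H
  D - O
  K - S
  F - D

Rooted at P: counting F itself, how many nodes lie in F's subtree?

F's subtree: {F, I, E, L}, size 4.

4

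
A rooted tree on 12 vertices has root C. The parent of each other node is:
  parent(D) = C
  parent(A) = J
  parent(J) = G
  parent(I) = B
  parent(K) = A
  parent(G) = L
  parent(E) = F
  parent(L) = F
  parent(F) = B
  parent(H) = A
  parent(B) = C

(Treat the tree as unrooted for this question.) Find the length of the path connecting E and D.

E–F–B–C–D: 4 edges.

4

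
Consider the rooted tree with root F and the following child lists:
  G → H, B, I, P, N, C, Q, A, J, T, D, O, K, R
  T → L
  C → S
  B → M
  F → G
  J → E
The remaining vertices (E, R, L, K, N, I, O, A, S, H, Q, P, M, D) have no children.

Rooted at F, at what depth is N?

Climbing from N to the root: N → G → F. That's 2 steps.

2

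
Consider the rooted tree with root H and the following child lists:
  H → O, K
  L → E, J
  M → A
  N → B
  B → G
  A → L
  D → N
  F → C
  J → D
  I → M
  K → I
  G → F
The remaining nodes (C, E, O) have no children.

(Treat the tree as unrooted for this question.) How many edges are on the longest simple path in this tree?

13

BFS from C reaches O last, at distance 13; BFS from O confirms no node is farther.
Path: C–F–G–B–N–D–J–L–A–M–I–K–H–O.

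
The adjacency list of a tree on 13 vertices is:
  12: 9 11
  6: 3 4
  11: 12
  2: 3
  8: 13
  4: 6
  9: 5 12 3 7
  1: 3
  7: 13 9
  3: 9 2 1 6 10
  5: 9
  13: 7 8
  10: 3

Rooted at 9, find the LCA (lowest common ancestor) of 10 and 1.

Ancestors of 10 (toward the root): 10, 3, 9.
Ancestors of 1: 1, 3, 9.
The deepest node appearing in both lists is 3.

3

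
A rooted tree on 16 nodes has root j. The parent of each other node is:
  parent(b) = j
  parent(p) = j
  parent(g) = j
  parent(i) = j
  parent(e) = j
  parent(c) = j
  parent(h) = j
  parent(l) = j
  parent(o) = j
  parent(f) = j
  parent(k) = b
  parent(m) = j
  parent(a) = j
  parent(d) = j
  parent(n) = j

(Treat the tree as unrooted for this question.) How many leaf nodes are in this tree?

Exactly 14 nodes have a single neighbour: a, c, d, e, f, g, h, i, k, l, m, n, o, p.

14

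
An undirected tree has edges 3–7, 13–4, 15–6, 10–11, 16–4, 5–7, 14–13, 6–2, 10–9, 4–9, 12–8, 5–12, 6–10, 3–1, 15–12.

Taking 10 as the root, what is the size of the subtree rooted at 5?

4

Descendants of 5 (including itself): 5, 7, 3, 1. That's 4.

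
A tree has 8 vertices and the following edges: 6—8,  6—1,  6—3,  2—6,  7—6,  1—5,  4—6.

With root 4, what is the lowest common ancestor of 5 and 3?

Ancestors of 5 (toward the root): 5, 1, 6, 4.
Ancestors of 3: 3, 6, 4.
The deepest node appearing in both lists is 6.

6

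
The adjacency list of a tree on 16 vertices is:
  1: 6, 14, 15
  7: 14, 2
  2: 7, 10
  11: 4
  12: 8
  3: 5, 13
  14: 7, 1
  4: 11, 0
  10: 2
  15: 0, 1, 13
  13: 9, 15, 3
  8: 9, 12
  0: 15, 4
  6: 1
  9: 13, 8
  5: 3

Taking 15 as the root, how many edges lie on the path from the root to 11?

15 → 0 → 4 → 11 — 3 edges.

3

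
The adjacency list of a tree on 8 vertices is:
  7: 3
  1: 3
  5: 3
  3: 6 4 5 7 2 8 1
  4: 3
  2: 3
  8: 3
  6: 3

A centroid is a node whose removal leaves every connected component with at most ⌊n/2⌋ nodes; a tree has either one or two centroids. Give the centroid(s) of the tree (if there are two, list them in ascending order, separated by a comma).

3

If 3 is removed the pieces have sizes 1, 1, 1, 1, 1, 1, 1, all ≤ ⌊8/2⌋ = 4.
No neighbour of 3 does as well, so 3 is the unique centroid.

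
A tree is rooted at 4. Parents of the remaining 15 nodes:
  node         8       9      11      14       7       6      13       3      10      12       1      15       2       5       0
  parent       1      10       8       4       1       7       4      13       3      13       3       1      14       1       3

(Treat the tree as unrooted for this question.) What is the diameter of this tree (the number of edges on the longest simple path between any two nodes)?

7

BFS from 2 reaches 6 last, at distance 7; BFS from 6 confirms no node is farther.
Path: 2–14–4–13–3–1–7–6.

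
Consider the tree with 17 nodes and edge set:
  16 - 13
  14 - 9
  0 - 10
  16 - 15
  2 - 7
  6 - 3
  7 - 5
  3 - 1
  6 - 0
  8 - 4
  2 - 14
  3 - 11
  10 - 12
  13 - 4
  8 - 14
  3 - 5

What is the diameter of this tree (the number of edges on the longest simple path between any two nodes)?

A longest path is 15–16–13–4–8–14–2–7–5–3–6–0–10–12, with 13 edges.

13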